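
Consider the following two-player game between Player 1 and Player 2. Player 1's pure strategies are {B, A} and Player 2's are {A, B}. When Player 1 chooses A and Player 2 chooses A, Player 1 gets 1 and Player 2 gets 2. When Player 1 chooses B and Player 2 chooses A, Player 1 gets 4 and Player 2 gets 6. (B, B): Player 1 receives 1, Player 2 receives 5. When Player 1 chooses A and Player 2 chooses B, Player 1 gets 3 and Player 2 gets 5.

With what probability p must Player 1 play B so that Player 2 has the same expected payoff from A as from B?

Player 2's indifference between A and B determines Player 1's mixing probability p:
  Player 2's payoff to A: p·6 + (1−p)·2 = 4p + 2
  Player 2's payoff to B: p·5 + (1−p)·5 = 5
  4p + 2 = 5  ⇒  4p = 3  ⇒  p = 3/4.

p = 3/4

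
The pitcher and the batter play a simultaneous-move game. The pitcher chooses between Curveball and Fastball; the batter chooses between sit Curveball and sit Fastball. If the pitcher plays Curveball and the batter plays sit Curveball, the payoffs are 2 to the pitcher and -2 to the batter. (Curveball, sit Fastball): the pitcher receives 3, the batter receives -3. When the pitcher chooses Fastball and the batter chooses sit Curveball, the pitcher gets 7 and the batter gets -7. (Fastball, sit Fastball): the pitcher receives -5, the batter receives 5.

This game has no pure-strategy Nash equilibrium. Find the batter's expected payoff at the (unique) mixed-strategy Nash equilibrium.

Set the batter's expected payoff from sit Curveball equal to that from sit Fastball:
  the batter's payoff from sit Curveball: p·(-2) + (1−p)·(-7) = 5p - 7
  the batter's payoff from sit Fastball: p·(-3) + (1−p)·5 = -8p + 5
  5p - 7 = -8p + 5  ⇒  13p = 12  ⇒  p = 12/13.
At equilibrium the batter is indifferent across columns, so the batter's payoff equals the payoff from sit Curveball: (12/13)·(-2) + (1/13)·(-7) = -31/13.

-31/13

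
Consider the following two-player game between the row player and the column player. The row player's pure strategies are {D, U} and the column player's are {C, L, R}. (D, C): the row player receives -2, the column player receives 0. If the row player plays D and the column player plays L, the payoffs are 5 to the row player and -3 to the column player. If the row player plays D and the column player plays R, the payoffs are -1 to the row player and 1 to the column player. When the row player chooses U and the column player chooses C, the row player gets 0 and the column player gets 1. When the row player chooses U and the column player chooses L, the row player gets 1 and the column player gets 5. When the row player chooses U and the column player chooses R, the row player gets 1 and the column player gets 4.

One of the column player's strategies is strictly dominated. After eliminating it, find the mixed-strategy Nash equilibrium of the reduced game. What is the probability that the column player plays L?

q = 1/3

The column player's strategy C is strictly dominated by R: 1 > 0 and 4 > 1. Eliminate C.
For the row player to be willing to mix, the row player must be indifferent between D and U, which pins down the column player's mix.
  the row player's expected payoff from D: q·5 + (1−q)·(-1) = 6q - 1
  the row player's expected payoff from U: q·1 + (1−q)·1 = 1
  6q - 1 = 1  ⇒  6q = 2  ⇒  q = 1/3.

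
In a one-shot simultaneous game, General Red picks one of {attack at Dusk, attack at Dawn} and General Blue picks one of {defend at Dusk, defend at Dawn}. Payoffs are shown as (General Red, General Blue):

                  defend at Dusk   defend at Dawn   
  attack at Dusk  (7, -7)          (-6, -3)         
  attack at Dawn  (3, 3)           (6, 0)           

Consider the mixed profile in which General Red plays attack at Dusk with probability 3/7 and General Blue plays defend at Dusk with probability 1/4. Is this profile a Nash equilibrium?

No

Given General Blue's mix q = 1/4, General Red's payoff from attack at Dusk is -11/4 but from attack at Dawn is 21/4. General Red strictly prefers attack at Dawn, so General Red would not mix.
So the proposed profile is not a Nash equilibrium.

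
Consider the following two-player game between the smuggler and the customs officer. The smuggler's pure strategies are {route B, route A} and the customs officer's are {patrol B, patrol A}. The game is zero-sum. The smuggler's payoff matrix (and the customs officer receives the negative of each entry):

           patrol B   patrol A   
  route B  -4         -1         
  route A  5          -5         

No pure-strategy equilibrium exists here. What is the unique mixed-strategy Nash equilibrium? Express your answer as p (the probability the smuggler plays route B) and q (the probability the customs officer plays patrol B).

For the customs officer to be willing to mix, the customs officer must be indifferent between patrol B and patrol A, which pins down the smuggler's mix.
  the customs officer's payoff to patrol B: p·4 + (1−p)·(-5) = 9p - 5
  the customs officer's payoff to patrol A: p·1 + (1−p)·5 = -4p + 5
  9p - 5 = -4p + 5  ⇒  13p = 10  ⇒  p = 10/13.
The customs officer's mix must leave the smuggler indifferent between route B and route A.
  the smuggler's payoff to route B: q·(-4) + (1−q)·(-1) = -3q - 1
  the smuggler's payoff to route A: q·5 + (1−q)·(-5) = 10q - 5
  -3q - 1 = 10q - 5  ⇒  -13q = -4  ⇒  q = 4/13.

p = 10/13, q = 4/13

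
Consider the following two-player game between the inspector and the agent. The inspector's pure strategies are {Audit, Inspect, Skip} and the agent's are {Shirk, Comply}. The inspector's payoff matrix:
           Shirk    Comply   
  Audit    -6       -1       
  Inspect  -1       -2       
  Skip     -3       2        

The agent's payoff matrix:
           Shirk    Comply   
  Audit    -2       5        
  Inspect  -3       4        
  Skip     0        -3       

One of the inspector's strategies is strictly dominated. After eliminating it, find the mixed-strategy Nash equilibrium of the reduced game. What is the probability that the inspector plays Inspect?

p = 3/10

The inspector's strategy Audit is strictly dominated by Skip: -3 > -6 and 2 > -1. Eliminate Audit.
For the agent to be willing to mix, the agent must be indifferent between Shirk and Comply, which pins down the inspector's mix.
  the agent's payoff from Shirk: p·(-3) + (1−p)·0 = -3p
  the agent's payoff from Comply: p·4 + (1−p)·(-3) = 7p - 3
  -3p = 7p - 3  ⇒  -10p = -3  ⇒  p = 3/10.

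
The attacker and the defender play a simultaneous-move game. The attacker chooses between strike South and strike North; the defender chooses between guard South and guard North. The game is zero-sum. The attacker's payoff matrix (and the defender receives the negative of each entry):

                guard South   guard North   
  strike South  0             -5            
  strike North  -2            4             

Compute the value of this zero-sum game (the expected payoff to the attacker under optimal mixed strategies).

v = -10/11

The attacker's indifference between strike South and strike North determines the defender's mixing probability q:
  the attacker's payoff from strike South: q·0 + (1−q)·(-5) = 5q - 5
  the attacker's payoff from strike North: q·(-2) + (1−q)·4 = -6q + 4
  5q - 5 = -6q + 4  ⇒  11q = 9  ⇒  q = 9/11.
The value is the attacker's expected payoff against this mix (using strike South): (9/11)·0 + (2/11)·(-5) = -10/11.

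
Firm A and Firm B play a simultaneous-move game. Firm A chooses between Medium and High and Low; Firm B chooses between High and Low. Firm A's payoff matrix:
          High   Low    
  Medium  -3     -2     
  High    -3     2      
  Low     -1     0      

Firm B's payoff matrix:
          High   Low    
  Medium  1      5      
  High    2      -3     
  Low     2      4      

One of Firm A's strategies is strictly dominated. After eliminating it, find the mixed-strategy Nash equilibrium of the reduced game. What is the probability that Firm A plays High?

Firm A's strategy Medium is strictly dominated by Low: -1 > -3 and 0 > -2. Eliminate Medium.
Set Firm B's expected payoff from High equal to that from Low:
  Firm B's payoff to High: p·2 + (1−p)·2 = 2
  Firm B's payoff to Low: p·(-3) + (1−p)·4 = -7p + 4
  2 = -7p + 4  ⇒  7p = 2  ⇒  p = 2/7.

p = 2/7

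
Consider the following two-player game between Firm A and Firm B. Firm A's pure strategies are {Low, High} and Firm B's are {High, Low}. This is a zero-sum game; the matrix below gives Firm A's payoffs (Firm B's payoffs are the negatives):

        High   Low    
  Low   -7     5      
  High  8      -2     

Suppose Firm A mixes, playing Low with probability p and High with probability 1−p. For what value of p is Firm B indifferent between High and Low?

Firm B's indifference between High and Low determines Firm A's mixing probability p:
  Firm B's expected payoff from High: p·7 + (1−p)·(-8) = 15p - 8
  Firm B's expected payoff from Low: p·(-5) + (1−p)·2 = -7p + 2
  15p - 8 = -7p + 2  ⇒  22p = 10  ⇒  p = 5/11.

p = 5/11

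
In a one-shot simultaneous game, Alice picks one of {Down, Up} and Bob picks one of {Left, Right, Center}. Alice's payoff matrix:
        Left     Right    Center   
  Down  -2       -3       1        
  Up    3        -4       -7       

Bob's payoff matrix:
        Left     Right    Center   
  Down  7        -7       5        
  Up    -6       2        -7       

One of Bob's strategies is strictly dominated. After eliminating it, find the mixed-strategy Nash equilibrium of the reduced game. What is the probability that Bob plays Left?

q = 1/6

Bob's strategy Center is strictly dominated by Left: 7 > 5 and -6 > -7. Eliminate Center.
In a mixed equilibrium Alice is indifferent between Down and Up; this condition fixes q.
  Alice's expected payoff from Down: q·(-2) + (1−q)·(-3) = q - 3
  Alice's expected payoff from Up: q·3 + (1−q)·(-4) = 7q - 4
  q - 3 = 7q - 4  ⇒  -6q = -1  ⇒  q = 1/6.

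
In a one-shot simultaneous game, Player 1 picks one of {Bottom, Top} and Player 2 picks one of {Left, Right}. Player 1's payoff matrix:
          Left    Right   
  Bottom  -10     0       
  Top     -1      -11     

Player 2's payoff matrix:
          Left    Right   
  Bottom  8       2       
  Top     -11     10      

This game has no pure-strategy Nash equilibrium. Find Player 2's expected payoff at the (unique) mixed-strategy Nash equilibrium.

Player 1's mix must leave Player 2 indifferent between Left and Right.
  Player 2's payoff to Left: p·8 + (1−p)·(-11) = 19p - 11
  Player 2's payoff to Right: p·2 + (1−p)·10 = -8p + 10
  19p - 11 = -8p + 10  ⇒  27p = 21  ⇒  p = 7/9.
At equilibrium Player 2 is indifferent across columns, so Player 2's payoff equals the payoff from Left: (7/9)·8 + (2/9)·(-11) = 34/9.

34/9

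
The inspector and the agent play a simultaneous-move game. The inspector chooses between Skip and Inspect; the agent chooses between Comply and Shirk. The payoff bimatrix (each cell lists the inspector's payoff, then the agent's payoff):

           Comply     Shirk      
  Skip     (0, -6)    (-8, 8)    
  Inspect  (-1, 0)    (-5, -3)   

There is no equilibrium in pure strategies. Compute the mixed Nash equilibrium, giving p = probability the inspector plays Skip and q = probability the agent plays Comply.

For the agent to be willing to mix, the agent must be indifferent between Comply and Shirk, which pins down the inspector's mix.
  the agent's expected payoff from Comply: p·(-6) + (1−p)·0 = -6p
  the agent's expected payoff from Shirk: p·8 + (1−p)·(-3) = 11p - 3
  -6p = 11p - 3  ⇒  -17p = -3  ⇒  p = 3/17.
The agent's mix must leave the inspector indifferent between Skip and Inspect.
  the inspector's payoff from Skip: q·0 + (1−q)·(-8) = 8q - 8
  the inspector's payoff from Inspect: q·(-1) + (1−q)·(-5) = 4q - 5
  8q - 8 = 4q - 5  ⇒  4q = 3  ⇒  q = 3/4.

p = 3/17, q = 3/4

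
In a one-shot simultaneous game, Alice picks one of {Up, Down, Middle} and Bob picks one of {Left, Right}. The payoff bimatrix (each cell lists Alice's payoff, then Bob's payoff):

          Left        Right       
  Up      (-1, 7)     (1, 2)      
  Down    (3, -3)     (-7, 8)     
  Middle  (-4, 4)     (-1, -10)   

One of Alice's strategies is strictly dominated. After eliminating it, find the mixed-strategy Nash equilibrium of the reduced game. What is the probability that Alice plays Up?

p = 11/16

Alice's strategy Middle is strictly dominated by Up: -1 > -4 and 1 > -1. Eliminate Middle.
For Bob to be willing to mix, Bob must be indifferent between Left and Right, which pins down Alice's mix.
  Bob's payoff from Left: p·7 + (1−p)·(-3) = 10p - 3
  Bob's payoff from Right: p·2 + (1−p)·8 = -6p + 8
  10p - 3 = -6p + 8  ⇒  16p = 11  ⇒  p = 11/16.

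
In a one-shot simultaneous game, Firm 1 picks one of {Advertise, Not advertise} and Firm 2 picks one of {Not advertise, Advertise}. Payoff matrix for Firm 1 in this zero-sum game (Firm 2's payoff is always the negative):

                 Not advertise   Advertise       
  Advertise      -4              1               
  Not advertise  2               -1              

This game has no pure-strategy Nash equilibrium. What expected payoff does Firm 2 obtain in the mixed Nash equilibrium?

Firm 1's mix must leave Firm 2 indifferent between Not advertise and Advertise.
  Firm 2's payoff from Not advertise: p·4 + (1−p)·(-2) = 6p - 2
  Firm 2's payoff from Advertise: p·(-1) + (1−p)·1 = -2p + 1
  6p - 2 = -2p + 1  ⇒  8p = 3  ⇒  p = 3/8.
At equilibrium Firm 2 is indifferent across columns, so Firm 2's payoff equals the payoff from Not advertise: (3/8)·4 + (5/8)·(-2) = 1/4.

1/4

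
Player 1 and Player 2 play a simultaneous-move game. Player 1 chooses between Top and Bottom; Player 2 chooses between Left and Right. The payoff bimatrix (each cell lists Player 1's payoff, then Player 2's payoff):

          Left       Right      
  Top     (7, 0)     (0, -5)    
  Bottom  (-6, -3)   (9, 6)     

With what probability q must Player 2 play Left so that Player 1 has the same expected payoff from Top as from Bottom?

q = 9/22

Player 2's mix must leave Player 1 indifferent between Top and Bottom.
  Player 1's payoff to Top: q·7 + (1−q)·0 = 7q
  Player 1's payoff to Bottom: q·(-6) + (1−q)·9 = -15q + 9
  7q = -15q + 9  ⇒  22q = 9  ⇒  q = 9/22.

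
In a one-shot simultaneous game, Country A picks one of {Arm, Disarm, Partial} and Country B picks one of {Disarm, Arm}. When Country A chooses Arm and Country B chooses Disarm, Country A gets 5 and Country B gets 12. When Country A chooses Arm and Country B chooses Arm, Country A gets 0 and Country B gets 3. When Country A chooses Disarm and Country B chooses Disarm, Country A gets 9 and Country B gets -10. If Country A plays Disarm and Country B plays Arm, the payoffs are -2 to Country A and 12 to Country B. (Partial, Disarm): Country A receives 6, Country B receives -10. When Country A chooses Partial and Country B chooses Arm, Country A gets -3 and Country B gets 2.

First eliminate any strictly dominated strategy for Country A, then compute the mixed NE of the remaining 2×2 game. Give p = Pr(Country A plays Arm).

Country A's strategy Partial is strictly dominated by Disarm: 9 > 6 and -2 > -3. Eliminate Partial.
In a mixed equilibrium Country B is indifferent between Disarm and Arm; this condition fixes p.
  Country B's payoff to Disarm: p·12 + (1−p)·(-10) = 22p - 10
  Country B's payoff to Arm: p·3 + (1−p)·12 = -9p + 12
  22p - 10 = -9p + 12  ⇒  31p = 22  ⇒  p = 22/31.

p = 22/31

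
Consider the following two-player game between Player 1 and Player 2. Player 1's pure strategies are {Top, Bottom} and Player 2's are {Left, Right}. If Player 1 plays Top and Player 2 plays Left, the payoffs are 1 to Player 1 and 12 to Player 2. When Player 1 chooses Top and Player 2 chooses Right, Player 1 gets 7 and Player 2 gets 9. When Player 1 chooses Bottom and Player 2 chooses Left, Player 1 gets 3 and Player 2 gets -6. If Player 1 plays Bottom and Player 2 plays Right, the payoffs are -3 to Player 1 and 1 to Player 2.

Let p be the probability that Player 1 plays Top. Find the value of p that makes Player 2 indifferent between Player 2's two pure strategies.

p = 7/10

Player 2's indifference between Left and Right determines Player 1's mixing probability p:
  Player 2's payoff from Left: p·12 + (1−p)·(-6) = 18p - 6
  Player 2's payoff from Right: p·9 + (1−p)·1 = 8p + 1
  18p - 6 = 8p + 1  ⇒  10p = 7  ⇒  p = 7/10.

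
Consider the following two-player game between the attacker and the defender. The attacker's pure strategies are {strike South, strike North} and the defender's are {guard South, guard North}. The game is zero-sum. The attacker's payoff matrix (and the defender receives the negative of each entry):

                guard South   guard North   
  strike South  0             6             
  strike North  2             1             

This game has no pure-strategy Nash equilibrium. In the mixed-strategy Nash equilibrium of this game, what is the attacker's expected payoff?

In a mixed equilibrium the attacker is indifferent between strike South and strike North; this condition fixes q.
  the attacker's payoff from strike South: q·0 + (1−q)·6 = -6q + 6
  the attacker's payoff from strike North: q·2 + (1−q)·1 = q + 1
  -6q + 6 = q + 1  ⇒  -7q = -5  ⇒  q = 5/7.
At equilibrium the attacker is indifferent across rows, so the attacker's payoff equals the payoff from strike South: (5/7)·0 + (2/7)·6 = 12/7.

12/7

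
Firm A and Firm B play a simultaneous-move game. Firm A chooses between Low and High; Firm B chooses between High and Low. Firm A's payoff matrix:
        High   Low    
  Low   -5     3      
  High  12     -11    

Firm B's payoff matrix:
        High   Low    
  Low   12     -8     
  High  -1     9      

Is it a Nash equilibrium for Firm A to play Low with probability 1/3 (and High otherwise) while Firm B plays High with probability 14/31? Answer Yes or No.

Yes

Check Firm B's indifference given Firm A's mix p = 1/3:
  payoff from High = 10/3; payoff from Low = 10/3 — equal.
Check Firm A's indifference given Firm B's mix q = 14/31:
  payoff from Low = -19/31; payoff from High = -19/31 — equal.
Both players are indifferent, so neither can profitably deviate.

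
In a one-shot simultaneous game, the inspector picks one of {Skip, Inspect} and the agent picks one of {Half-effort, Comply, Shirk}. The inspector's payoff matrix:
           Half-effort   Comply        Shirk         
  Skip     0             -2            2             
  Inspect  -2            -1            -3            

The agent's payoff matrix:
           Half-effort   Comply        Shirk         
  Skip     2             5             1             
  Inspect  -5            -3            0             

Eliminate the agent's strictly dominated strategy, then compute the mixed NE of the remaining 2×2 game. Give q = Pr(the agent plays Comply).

The agent's strategy Half-effort is strictly dominated by Comply: 5 > 2 and -3 > -5. Eliminate Half-effort.
For the inspector to be willing to mix, the inspector must be indifferent between Skip and Inspect, which pins down the agent's mix.
  the inspector's expected payoff from Skip: q·(-2) + (1−q)·2 = -4q + 2
  the inspector's expected payoff from Inspect: q·(-1) + (1−q)·(-3) = 2q - 3
  -4q + 2 = 2q - 3  ⇒  -6q = -5  ⇒  q = 5/6.

q = 5/6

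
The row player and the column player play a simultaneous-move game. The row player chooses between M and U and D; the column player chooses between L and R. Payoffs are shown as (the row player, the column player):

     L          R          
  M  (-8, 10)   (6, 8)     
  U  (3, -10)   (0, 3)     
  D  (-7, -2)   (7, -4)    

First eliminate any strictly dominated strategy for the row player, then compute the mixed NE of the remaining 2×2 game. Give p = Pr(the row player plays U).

p = 2/15

The row player's strategy M is strictly dominated by D: -7 > -8 and 7 > 6. Eliminate M.
In a mixed equilibrium the column player is indifferent between L and R; this condition fixes p.
  the column player's payoff to L: p·(-10) + (1−p)·(-2) = -8p - 2
  the column player's payoff to R: p·3 + (1−p)·(-4) = 7p - 4
  -8p - 2 = 7p - 4  ⇒  -15p = -2  ⇒  p = 2/15.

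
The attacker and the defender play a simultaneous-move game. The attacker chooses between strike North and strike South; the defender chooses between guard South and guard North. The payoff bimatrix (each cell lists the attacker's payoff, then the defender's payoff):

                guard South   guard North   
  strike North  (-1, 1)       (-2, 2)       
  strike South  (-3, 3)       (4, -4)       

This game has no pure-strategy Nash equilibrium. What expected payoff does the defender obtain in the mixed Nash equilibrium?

5/4

In a mixed equilibrium the defender is indifferent between guard South and guard North; this condition fixes p.
  the defender's payoff to guard South: p·1 + (1−p)·3 = -2p + 3
  the defender's payoff to guard North: p·2 + (1−p)·(-4) = 6p - 4
  -2p + 3 = 6p - 4  ⇒  -8p = -7  ⇒  p = 7/8.
At equilibrium the defender is indifferent across columns, so the defender's payoff equals the payoff from guard South: (7/8)·1 + (1/8)·3 = 5/4.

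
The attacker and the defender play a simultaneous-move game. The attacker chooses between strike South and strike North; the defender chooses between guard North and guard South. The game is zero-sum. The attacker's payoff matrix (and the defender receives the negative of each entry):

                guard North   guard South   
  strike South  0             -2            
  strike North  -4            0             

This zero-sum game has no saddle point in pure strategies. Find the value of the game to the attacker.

In a mixed equilibrium the attacker is indifferent between strike South and strike North; this condition fixes q.
  the attacker's expected payoff from strike South: q·0 + (1−q)·(-2) = 2q - 2
  the attacker's expected payoff from strike North: q·(-4) + (1−q)·0 = -4q
  2q - 2 = -4q  ⇒  6q = 2  ⇒  q = 1/3.
The value is the attacker's expected payoff against this mix (using strike South): (1/3)·0 + (2/3)·(-2) = -4/3.

v = -4/3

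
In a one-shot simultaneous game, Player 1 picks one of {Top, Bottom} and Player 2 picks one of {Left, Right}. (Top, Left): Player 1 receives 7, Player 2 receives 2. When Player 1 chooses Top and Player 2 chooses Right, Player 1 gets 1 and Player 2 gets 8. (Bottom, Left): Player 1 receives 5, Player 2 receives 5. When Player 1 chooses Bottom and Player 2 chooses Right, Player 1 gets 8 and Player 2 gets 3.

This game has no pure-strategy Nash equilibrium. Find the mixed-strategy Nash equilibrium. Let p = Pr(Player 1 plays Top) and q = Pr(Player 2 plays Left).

p = 1/4, q = 7/9

Set Player 2's expected payoff from Left equal to that from Right:
  Player 2's expected payoff from Left: p·2 + (1−p)·5 = -3p + 5
  Player 2's expected payoff from Right: p·8 + (1−p)·3 = 5p + 3
  -3p + 5 = 5p + 3  ⇒  -8p = -2  ⇒  p = 1/4.
For Player 1 to be willing to mix, Player 1 must be indifferent between Top and Bottom, which pins down Player 2's mix.
  Player 1's expected payoff from Top: q·7 + (1−q)·1 = 6q + 1
  Player 1's expected payoff from Bottom: q·5 + (1−q)·8 = -3q + 8
  6q + 1 = -3q + 8  ⇒  9q = 7  ⇒  q = 7/9.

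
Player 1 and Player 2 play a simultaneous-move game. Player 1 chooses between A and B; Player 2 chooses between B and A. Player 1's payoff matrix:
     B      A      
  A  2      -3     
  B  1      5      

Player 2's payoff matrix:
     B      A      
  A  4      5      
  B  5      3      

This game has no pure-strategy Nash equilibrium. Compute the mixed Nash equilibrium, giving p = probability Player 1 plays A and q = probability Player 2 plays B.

Player 2's indifference between B and A determines Player 1's mixing probability p:
  Player 2's payoff from B: p·4 + (1−p)·5 = -p + 5
  Player 2's payoff from A: p·5 + (1−p)·3 = 2p + 3
  -p + 5 = 2p + 3  ⇒  -3p = -2  ⇒  p = 2/3.
For Player 1 to be willing to mix, Player 1 must be indifferent between A and B, which pins down Player 2's mix.
  Player 1's expected payoff from A: q·2 + (1−q)·(-3) = 5q - 3
  Player 1's expected payoff from B: q·1 + (1−q)·5 = -4q + 5
  5q - 3 = -4q + 5  ⇒  9q = 8  ⇒  q = 8/9.

p = 2/3, q = 8/9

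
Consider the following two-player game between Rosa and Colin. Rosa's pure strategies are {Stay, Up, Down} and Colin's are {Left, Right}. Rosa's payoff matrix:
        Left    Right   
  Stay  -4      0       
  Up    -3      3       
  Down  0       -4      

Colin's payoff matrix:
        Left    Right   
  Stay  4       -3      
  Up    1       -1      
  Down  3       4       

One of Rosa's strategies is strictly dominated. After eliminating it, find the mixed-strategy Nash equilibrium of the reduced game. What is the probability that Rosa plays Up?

Rosa's strategy Stay is strictly dominated by Up: -3 > -4 and 3 > 0. Eliminate Stay.
For Colin to be willing to mix, Colin must be indifferent between Left and Right, which pins down Rosa's mix.
  Colin's payoff to Left: p·1 + (1−p)·3 = -2p + 3
  Colin's payoff to Right: p·(-1) + (1−p)·4 = -5p + 4
  -2p + 3 = -5p + 4  ⇒  3p = 1  ⇒  p = 1/3.

p = 1/3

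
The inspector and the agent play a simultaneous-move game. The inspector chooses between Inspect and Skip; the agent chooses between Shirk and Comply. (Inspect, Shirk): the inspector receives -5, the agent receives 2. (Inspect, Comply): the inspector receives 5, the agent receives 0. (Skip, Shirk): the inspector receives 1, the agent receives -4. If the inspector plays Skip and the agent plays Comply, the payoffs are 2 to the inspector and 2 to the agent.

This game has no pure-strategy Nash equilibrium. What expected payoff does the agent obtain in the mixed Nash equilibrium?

1/2

For the agent to be willing to mix, the agent must be indifferent between Shirk and Comply, which pins down the inspector's mix.
  the agent's payoff from Shirk: p·2 + (1−p)·(-4) = 6p - 4
  the agent's payoff from Comply: p·0 + (1−p)·2 = -2p + 2
  6p - 4 = -2p + 2  ⇒  8p = 6  ⇒  p = 3/4.
At equilibrium the agent is indifferent across columns, so the agent's payoff equals the payoff from Shirk: (3/4)·2 + (1/4)·(-4) = 1/2.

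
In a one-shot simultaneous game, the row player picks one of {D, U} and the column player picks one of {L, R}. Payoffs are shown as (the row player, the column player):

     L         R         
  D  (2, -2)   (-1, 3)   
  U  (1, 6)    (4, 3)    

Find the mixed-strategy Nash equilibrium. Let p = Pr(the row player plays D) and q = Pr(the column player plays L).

The column player's indifference between L and R determines the row player's mixing probability p:
  the column player's payoff from L: p·(-2) + (1−p)·6 = -8p + 6
  the column player's payoff from R: p·3 + (1−p)·3 = 3
  -8p + 6 = 3  ⇒  -8p = -3  ⇒  p = 3/8.
The row player's indifference between D and U determines the column player's mixing probability q:
  the row player's payoff to D: q·2 + (1−q)·(-1) = 3q - 1
  the row player's payoff to U: q·1 + (1−q)·4 = -3q + 4
  3q - 1 = -3q + 4  ⇒  6q = 5  ⇒  q = 5/6.

p = 3/8, q = 5/6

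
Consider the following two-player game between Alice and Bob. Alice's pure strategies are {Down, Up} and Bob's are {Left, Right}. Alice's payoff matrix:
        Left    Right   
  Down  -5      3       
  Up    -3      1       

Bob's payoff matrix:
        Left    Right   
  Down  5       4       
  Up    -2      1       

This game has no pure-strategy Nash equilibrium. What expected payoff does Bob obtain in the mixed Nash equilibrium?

13/4

Set Bob's expected payoff from Left equal to that from Right:
  Bob's expected payoff from Left: p·5 + (1−p)·(-2) = 7p - 2
  Bob's expected payoff from Right: p·4 + (1−p)·1 = 3p + 1
  7p - 2 = 3p + 1  ⇒  4p = 3  ⇒  p = 3/4.
At equilibrium Bob is indifferent across columns, so Bob's payoff equals the payoff from Left: (3/4)·5 + (1/4)·(-2) = 13/4.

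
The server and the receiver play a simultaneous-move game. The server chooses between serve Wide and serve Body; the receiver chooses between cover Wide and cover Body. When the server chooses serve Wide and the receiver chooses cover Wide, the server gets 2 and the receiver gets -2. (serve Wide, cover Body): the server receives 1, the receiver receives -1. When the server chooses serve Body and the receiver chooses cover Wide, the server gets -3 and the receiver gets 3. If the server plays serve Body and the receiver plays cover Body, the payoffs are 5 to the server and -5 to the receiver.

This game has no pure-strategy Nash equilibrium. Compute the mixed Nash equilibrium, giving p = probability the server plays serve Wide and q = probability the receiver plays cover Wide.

p = 8/9, q = 4/9

For the receiver to be willing to mix, the receiver must be indifferent between cover Wide and cover Body, which pins down the server's mix.
  the receiver's payoff to cover Wide: p·(-2) + (1−p)·3 = -5p + 3
  the receiver's payoff to cover Body: p·(-1) + (1−p)·(-5) = 4p - 5
  -5p + 3 = 4p - 5  ⇒  -9p = -8  ⇒  p = 8/9.
The receiver's mix must leave the server indifferent between serve Wide and serve Body.
  the server's payoff to serve Wide: q·2 + (1−q)·1 = q + 1
  the server's payoff to serve Body: q·(-3) + (1−q)·5 = -8q + 5
  q + 1 = -8q + 5  ⇒  9q = 4  ⇒  q = 4/9.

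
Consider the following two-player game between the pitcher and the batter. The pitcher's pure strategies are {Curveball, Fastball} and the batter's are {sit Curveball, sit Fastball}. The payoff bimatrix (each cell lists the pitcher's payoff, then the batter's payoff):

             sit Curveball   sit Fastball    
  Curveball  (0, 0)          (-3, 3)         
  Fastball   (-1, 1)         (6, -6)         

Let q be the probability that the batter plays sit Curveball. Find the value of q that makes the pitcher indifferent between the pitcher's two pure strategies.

q = 9/10

The batter's mix must leave the pitcher indifferent between Curveball and Fastball.
  the pitcher's expected payoff from Curveball: q·0 + (1−q)·(-3) = 3q - 3
  the pitcher's expected payoff from Fastball: q·(-1) + (1−q)·6 = -7q + 6
  3q - 3 = -7q + 6  ⇒  10q = 9  ⇒  q = 9/10.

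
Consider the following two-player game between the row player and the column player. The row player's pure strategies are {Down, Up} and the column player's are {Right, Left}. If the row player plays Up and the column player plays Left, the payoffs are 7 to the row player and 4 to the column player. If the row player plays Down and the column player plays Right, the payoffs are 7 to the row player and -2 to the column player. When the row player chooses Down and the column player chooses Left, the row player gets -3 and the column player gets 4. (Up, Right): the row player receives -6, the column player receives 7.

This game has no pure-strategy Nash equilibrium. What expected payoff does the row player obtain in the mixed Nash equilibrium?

The column player's mix must leave the row player indifferent between Down and Up.
  the row player's payoff to Down: q·7 + (1−q)·(-3) = 10q - 3
  the row player's payoff to Up: q·(-6) + (1−q)·7 = -13q + 7
  10q - 3 = -13q + 7  ⇒  23q = 10  ⇒  q = 10/23.
At equilibrium the row player is indifferent across rows, so the row player's payoff equals the payoff from Down: (10/23)·7 + (13/23)·(-3) = 31/23.

31/23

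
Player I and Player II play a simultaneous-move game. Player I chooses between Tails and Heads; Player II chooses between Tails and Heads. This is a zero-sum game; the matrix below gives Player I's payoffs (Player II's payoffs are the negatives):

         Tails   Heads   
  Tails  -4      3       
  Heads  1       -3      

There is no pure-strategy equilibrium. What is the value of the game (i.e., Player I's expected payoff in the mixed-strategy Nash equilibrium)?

Set Player I's expected payoff from Tails equal to that from Heads:
  Player I's expected payoff from Tails: q·(-4) + (1−q)·3 = -7q + 3
  Player I's expected payoff from Heads: q·1 + (1−q)·(-3) = 4q - 3
  -7q + 3 = 4q - 3  ⇒  -11q = -6  ⇒  q = 6/11.
The value is Player I's expected payoff against this mix (using Tails): (6/11)·(-4) + (5/11)·3 = -9/11.

v = -9/11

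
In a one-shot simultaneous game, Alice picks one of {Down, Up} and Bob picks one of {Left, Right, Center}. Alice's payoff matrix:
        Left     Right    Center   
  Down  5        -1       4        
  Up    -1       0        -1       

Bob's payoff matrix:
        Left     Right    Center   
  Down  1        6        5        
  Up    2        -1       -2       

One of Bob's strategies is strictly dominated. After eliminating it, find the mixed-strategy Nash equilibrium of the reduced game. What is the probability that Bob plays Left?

Bob's strategy Center is strictly dominated by Right: 6 > 5 and -1 > -2. Eliminate Center.
Bob's mix must leave Alice indifferent between Down and Up.
  Alice's payoff from Down: q·5 + (1−q)·(-1) = 6q - 1
  Alice's payoff from Up: q·(-1) + (1−q)·0 = -q
  6q - 1 = -q  ⇒  7q = 1  ⇒  q = 1/7.

q = 1/7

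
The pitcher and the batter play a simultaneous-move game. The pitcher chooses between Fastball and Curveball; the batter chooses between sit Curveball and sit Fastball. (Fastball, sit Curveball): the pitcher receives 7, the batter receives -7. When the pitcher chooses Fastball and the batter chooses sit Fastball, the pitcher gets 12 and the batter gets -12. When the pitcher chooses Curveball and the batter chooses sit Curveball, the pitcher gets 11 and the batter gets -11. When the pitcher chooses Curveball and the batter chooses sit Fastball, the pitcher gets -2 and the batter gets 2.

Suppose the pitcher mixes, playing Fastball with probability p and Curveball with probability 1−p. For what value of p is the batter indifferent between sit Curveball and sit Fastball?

p = 13/18

Set the batter's expected payoff from sit Curveball equal to that from sit Fastball:
  the batter's payoff from sit Curveball: p·(-7) + (1−p)·(-11) = 4p - 11
  the batter's payoff from sit Fastball: p·(-12) + (1−p)·2 = -14p + 2
  4p - 11 = -14p + 2  ⇒  18p = 13  ⇒  p = 13/18.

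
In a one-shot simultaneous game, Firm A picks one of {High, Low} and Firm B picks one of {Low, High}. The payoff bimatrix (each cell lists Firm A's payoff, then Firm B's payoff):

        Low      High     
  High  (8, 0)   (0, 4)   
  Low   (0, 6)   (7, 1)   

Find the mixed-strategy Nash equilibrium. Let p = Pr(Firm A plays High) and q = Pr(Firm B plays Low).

Set Firm B's expected payoff from Low equal to that from High:
  Firm B's expected payoff from Low: p·0 + (1−p)·6 = -6p + 6
  Firm B's expected payoff from High: p·4 + (1−p)·1 = 3p + 1
  -6p + 6 = 3p + 1  ⇒  -9p = -5  ⇒  p = 5/9.
Set Firm A's expected payoff from High equal to that from Low:
  Firm A's expected payoff from High: q·8 + (1−q)·0 = 8q
  Firm A's expected payoff from Low: q·0 + (1−q)·7 = -7q + 7
  8q = -7q + 7  ⇒  15q = 7  ⇒  q = 7/15.

p = 5/9, q = 7/15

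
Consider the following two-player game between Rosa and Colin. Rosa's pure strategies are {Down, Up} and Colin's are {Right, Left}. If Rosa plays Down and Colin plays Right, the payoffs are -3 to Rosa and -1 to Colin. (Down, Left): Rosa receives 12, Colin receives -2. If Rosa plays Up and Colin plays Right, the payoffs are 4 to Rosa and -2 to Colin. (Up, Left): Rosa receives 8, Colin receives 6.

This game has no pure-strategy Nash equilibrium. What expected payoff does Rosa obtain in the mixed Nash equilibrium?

72/11

In a mixed equilibrium Rosa is indifferent between Down and Up; this condition fixes q.
  Rosa's expected payoff from Down: q·(-3) + (1−q)·12 = -15q + 12
  Rosa's expected payoff from Up: q·4 + (1−q)·8 = -4q + 8
  -15q + 12 = -4q + 8  ⇒  -11q = -4  ⇒  q = 4/11.
At equilibrium Rosa is indifferent across rows, so Rosa's payoff equals the payoff from Down: (4/11)·(-3) + (7/11)·12 = 72/11.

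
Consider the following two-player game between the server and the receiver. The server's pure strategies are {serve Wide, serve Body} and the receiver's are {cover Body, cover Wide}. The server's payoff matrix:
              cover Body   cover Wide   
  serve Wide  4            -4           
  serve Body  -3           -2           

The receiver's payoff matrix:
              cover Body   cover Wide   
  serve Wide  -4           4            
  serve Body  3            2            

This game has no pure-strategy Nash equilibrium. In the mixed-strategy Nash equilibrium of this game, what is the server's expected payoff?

-20/9

In a mixed equilibrium the server is indifferent between serve Wide and serve Body; this condition fixes q.
  the server's payoff to serve Wide: q·4 + (1−q)·(-4) = 8q - 4
  the server's payoff to serve Body: q·(-3) + (1−q)·(-2) = -q - 2
  8q - 4 = -q - 2  ⇒  9q = 2  ⇒  q = 2/9.
At equilibrium the server is indifferent across rows, so the server's payoff equals the payoff from serve Wide: (2/9)·4 + (7/9)·(-4) = -20/9.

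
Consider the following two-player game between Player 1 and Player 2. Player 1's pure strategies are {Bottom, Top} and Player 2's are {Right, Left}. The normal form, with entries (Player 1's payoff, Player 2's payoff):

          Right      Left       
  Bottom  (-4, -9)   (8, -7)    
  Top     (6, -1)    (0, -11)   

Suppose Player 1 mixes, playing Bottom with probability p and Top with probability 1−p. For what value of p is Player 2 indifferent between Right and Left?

For Player 2 to be willing to mix, Player 2 must be indifferent between Right and Left, which pins down Player 1's mix.
  Player 2's payoff from Right: p·(-9) + (1−p)·(-1) = -8p - 1
  Player 2's payoff from Left: p·(-7) + (1−p)·(-11) = 4p - 11
  -8p - 1 = 4p - 11  ⇒  -12p = -10  ⇒  p = 5/6.

p = 5/6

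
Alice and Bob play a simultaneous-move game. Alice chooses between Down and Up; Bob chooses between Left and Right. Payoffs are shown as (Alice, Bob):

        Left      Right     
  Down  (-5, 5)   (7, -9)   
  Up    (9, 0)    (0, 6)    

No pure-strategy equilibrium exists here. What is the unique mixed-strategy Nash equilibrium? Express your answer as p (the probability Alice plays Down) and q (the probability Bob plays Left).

Alice's mix must leave Bob indifferent between Left and Right.
  Bob's expected payoff from Left: p·5 + (1−p)·0 = 5p
  Bob's expected payoff from Right: p·(-9) + (1−p)·6 = -15p + 6
  5p = -15p + 6  ⇒  20p = 6  ⇒  p = 3/10.
Bob's mix must leave Alice indifferent between Down and Up.
  Alice's payoff from Down: q·(-5) + (1−q)·7 = -12q + 7
  Alice's payoff from Up: q·9 + (1−q)·0 = 9q
  -12q + 7 = 9q  ⇒  -21q = -7  ⇒  q = 1/3.

p = 3/10, q = 1/3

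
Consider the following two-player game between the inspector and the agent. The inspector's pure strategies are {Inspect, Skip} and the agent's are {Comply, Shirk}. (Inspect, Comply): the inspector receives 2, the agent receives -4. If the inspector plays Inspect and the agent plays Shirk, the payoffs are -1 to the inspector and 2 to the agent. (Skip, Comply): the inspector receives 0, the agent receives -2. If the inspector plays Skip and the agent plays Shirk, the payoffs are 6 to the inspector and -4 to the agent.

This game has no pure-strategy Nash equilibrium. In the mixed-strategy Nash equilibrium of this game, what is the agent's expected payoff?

-5/2

The inspector's mix must leave the agent indifferent between Comply and Shirk.
  the agent's payoff from Comply: p·(-4) + (1−p)·(-2) = -2p - 2
  the agent's payoff from Shirk: p·2 + (1−p)·(-4) = 6p - 4
  -2p - 2 = 6p - 4  ⇒  -8p = -2  ⇒  p = 1/4.
At equilibrium the agent is indifferent across columns, so the agent's payoff equals the payoff from Comply: (1/4)·(-4) + (3/4)·(-2) = -5/2.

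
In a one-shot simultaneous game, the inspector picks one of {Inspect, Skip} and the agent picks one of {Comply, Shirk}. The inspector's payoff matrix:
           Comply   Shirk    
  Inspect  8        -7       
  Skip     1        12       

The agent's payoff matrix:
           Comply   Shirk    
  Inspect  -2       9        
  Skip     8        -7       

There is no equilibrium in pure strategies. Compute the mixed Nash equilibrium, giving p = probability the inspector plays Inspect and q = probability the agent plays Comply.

p = 15/26, q = 19/26

The inspector's mix must leave the agent indifferent between Comply and Shirk.
  the agent's expected payoff from Comply: p·(-2) + (1−p)·8 = -10p + 8
  the agent's expected payoff from Shirk: p·9 + (1−p)·(-7) = 16p - 7
  -10p + 8 = 16p - 7  ⇒  -26p = -15  ⇒  p = 15/26.
In a mixed equilibrium the inspector is indifferent between Inspect and Skip; this condition fixes q.
  the inspector's payoff from Inspect: q·8 + (1−q)·(-7) = 15q - 7
  the inspector's payoff from Skip: q·1 + (1−q)·12 = -11q + 12
  15q - 7 = -11q + 12  ⇒  26q = 19  ⇒  q = 19/26.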